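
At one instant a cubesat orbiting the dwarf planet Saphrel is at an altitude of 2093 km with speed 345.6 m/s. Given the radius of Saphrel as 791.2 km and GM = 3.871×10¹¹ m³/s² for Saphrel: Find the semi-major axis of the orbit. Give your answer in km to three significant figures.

a ≈ 2600 km

r = 791.2 + 2093 = 2884.2 km = 2.884×10⁶ m.
Vis-viva rearranged: 1/a = 2/r − v²/μ = 6.934×10⁻⁷ − 3.085×10⁻⁷ = 3.849×10⁻⁷ m⁻¹.
a = 2.598×10⁶ m = 2598.2 km.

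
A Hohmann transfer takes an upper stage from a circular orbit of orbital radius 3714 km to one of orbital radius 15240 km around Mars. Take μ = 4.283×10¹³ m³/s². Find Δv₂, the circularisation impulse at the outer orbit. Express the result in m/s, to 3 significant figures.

r₁ = 3714 km = 3.714×10⁶ m.
r₂ = 15240 km = 1.524×10⁷ m.
Transfer ellipse a_t = (r₁ + r₂)/2 = 9.477×10⁶ m.
At r₁: circular v_c1 = √(μ/r₁) = 3396 m/s; transfer-periapsis v_p = √[μ(2/r₁ − 1/a_t)] = 4306 m/s.
At r₂: circular v_c2 = √(μ/r₂) = 1676 m/s; transfer-apoapsis v_a = √[μ(2/r₂ − 1/a_t)] = 1049 m/s.
Δv₂ = v_c2 − v_a = 627.0 m/s.

Δv ≈ 627 m/s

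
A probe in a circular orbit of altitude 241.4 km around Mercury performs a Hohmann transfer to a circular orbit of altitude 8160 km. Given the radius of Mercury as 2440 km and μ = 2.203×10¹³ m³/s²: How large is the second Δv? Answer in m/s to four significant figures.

r₁ = 2440 + 241.4 = 2681.4 km = 2.6814×10⁶ m.
r₂ = 2440 + 8160 = 10600 km = 1.0600×10⁷ m.
Transfer ellipse a_t = (r₁ + r₂)/2 = 6.641×10⁶ m.
At r₁: circular v_c1 = √(μ/r₁) = 2866 m/s; transfer-periherm v_p = √[μ(2/r₁ − 1/a_t)] = 3621 m/s.
At r₂: circular v_c2 = √(μ/r₂) = 1442 m/s; transfer-apoherm v_a = √[μ(2/r₂ − 1/a_t)] = 916.1 m/s.
Δv₂ = v_c2 − v_a = 525.6 m/s.

Δv ≈ 525.6 m/s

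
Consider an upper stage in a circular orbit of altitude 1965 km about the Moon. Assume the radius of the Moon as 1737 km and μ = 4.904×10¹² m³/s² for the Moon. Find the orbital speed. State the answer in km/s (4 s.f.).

v ≈ 1.151 km/s

r = 1737 + 1965 = 3702.0 km = 3.7020×10⁶ m.
For a circular orbit v = √(μ/r) = √(4.904×10¹² / 3.702×10⁶) = √(1.325×10⁶) = 1151 m/s.
That is 1.151 km/s.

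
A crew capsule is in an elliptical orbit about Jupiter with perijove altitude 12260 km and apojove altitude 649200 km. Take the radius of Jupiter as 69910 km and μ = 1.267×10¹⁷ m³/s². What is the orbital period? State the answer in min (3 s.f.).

T ≈ 2360 min

r_p = 69910 + 12260 = 82170 km = 8.2170×10⁷ m.
r_a = 69910 + 649200 = 719110 km = 7.1911×10⁸ m.
Semi-major axis a = (r_p + r_a)/2 = (82170 + 7.1911×10⁵)/2 = 4.0064×10⁵ km = 4.006×10⁸ m.
By Kepler's third law T = 2π√(a³/μ) = 2π × 2.253×10⁴ = 1.416×10⁵ s.
= 2359 min.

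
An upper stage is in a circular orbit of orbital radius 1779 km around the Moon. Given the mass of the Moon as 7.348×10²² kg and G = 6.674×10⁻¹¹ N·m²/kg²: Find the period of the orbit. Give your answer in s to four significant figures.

μ = GM = 6.674×10⁻¹¹ × 7.348×10²² = 4.904×10¹² m³/s².
r = 1779 km = 1.779×10⁶ m.
Kepler's third law: T = 2π√(r³/μ) = 2π√((1.779×10⁶)³ / 4.904×10¹²).
r³/μ = 1.148×10⁶ s², so T = 2π × 1.071×10³ = 6.732×10³ s.

T ≈ 6732 s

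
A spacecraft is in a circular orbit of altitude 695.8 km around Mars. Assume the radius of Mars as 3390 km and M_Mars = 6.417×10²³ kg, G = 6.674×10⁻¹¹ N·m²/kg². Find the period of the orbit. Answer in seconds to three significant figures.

μ = GM = 6.674×10⁻¹¹ × 6.417×10²³ = 4.283×10¹³ m³/s².
r = 3390 + 695.8 = 4085.8 km = 4.0858×10⁶ m.
Kepler's third law: T = 2π√(r³/μ) = 2π√((4.086×10⁶)³ / 4.283×10¹³).
r³/μ = 1.593×10⁶ s², so T = 2π × 1.262×10³ = 7.929×10³ s.

T ≈ 7930 seconds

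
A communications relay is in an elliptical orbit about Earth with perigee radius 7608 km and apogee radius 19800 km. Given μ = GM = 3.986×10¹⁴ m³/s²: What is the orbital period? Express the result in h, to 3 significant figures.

T ≈ 4.43 h

Semi-major axis a = (r_p + r_a)/2 = (7608.0 + 19800)/2 = 13704 km = 1.370×10⁷ m.
By Kepler's third law T = 2π√(a³/μ) = 2π × 2.541×10³ = 1.597×10⁴ s.
= 4.435 h.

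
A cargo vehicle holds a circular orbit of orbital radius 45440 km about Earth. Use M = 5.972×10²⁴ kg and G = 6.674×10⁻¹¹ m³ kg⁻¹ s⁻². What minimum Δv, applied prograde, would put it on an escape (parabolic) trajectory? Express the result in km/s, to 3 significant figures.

Δv ≈ 1.23 km/s

μ = GM = 6.674×10⁻¹¹ × 5.972×10²⁴ = 3.986×10¹⁴ m³/s².
r = 45440 km = 4.544×10⁷ m.
Circular speed v_c = √(μ/r) = 2962 m/s.
Escape speed v_esc = √(2μ/r) = √2 × v_c = 4188 m/s.
Δv = v_esc − v_c = 1227 m/s = 1.227 km/s.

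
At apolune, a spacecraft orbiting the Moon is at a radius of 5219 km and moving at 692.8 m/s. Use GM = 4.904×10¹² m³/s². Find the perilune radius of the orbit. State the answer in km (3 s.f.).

perilune radius ≈ 1790 km

r_a = 5.219×10⁶ m.
Specific energy ε = v²/2 − μ/r = -6.997×10⁵ J/kg, so a = −μ/(2ε) = 3.505×10⁶ m.
The apsides satisfy r_p + r_a = 2a, so the perilune radius is 2a − r_a = 1.790×10⁶ m = 1790.1 km.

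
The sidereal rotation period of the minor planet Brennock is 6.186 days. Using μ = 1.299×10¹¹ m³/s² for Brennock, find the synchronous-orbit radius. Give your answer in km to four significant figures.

r_sync ≈ 9796 km

T = 6.186 days = 5.345×10⁵ s.
A synchronous orbit has period T, so by Kepler's third law a = (μT²/4π²)^(1/3).
μT²/4π² = 1.299×10¹¹ × (5.345×10⁵)² / 39.48 = 9.399×10²⁰ m³.
a = 9.796×10⁶ m = 9795.6 km.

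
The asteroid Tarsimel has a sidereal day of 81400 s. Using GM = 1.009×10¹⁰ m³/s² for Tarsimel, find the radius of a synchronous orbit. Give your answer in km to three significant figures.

A synchronous orbit has period T, so by Kepler's third law a = (μT²/4π²)^(1/3).
μT²/4π² = 1.009×10¹⁰ × (8.140×10⁴)² / 39.48 = 1.693×10¹⁸ m³.
a = 1.192×10⁶ m = 1192.0 km.

r_sync ≈ 1190 km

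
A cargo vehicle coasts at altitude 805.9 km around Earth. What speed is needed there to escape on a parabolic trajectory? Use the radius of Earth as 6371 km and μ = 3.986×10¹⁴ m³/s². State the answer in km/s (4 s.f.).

v_esc ≈ 10.54 km/s

r = 6371 + 805.9 = 7176.9 km = 7.1769×10⁶ m.
Escape speed v_esc = √(2μ/r) = √(2 × 3.986×10¹⁴ / 7.177×10⁶) = √(1.111×10⁸) = 10540 m/s.
= 10.54 km/s.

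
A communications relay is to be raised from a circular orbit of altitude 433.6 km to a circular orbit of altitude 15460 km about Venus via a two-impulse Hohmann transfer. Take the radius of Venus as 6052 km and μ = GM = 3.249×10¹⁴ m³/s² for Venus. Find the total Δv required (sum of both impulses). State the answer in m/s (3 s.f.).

Δv_total ≈ 2940 m/s

r₁ = 6052 + 433.6 = 6485.6 km = 6.4856×10⁶ m.
r₂ = 6052 + 15460 = 21512 km = 2.1512×10⁷ m.
Transfer ellipse a_t = (r₁ + r₂)/2 = 1.400×10⁷ m.
At r₁: circular v_c1 = √(μ/r₁) = 7078 m/s; transfer-periapsis v_p = √[μ(2/r₁ − 1/a_t)] = 8774 m/s.
Δv₁ = v_p − v_c1 = 1696 m/s.
At r₂: circular v_c2 = √(μ/r₂) = 3886 m/s; transfer-apoapsis v_a = √[μ(2/r₂ − 1/a_t)] = 2645 m/s.
Δv₂ = v_c2 − v_a = 1241 m/s.
Total Δv = Δv₁ + Δv₂ = 2937 m/s.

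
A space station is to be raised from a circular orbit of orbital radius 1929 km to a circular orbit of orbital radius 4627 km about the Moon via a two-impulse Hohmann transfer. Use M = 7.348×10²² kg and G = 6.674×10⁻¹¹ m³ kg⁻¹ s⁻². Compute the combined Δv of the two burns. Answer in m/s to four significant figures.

μ = GM = 6.674×10⁻¹¹ × 7.348×10²² = 4.904×10¹² m³/s².
r₁ = 1929 km = 1.929×10⁶ m.
r₂ = 4627 km = 4.627×10⁶ m.
Transfer ellipse a_t = (r₁ + r₂)/2 = 3.278×10⁶ m.
At r₁: circular v_c1 = √(μ/r₁) = 1594 m/s; transfer-perilune v_p = √[μ(2/r₁ − 1/a_t)] = 1894 m/s.
Δv₁ = v_p − v_c1 = 299.9 m/s.
At r₂: circular v_c2 = √(μ/r₂) = 1030 m/s; transfer-apolune v_a = √[μ(2/r₂ − 1/a_t)] = 789.7 m/s.
Δv₂ = v_c2 − v_a = 239.8 m/s.
Total Δv = Δv₁ + Δv₂ = 539.6 m/s.

Δv_total ≈ 539.6 m/s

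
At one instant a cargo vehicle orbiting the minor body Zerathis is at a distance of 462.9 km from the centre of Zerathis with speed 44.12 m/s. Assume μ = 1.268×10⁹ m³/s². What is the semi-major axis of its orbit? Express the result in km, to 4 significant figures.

a ≈ 359.0 km

r = 4.629×10⁵ m.
Vis-viva rearranged: 1/a = 2/r − v²/μ = 4.321×10⁻⁶ − 1.535×10⁻⁶ = 2.785×10⁻⁶ m⁻¹.
a = 3.590×10⁵ m = 359.01 km.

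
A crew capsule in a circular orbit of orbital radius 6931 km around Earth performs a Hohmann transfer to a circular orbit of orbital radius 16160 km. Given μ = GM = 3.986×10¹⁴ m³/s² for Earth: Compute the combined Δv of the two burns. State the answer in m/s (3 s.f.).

r₁ = 6931 km = 6.931×10⁶ m.
r₂ = 16160 km = 1.616×10⁷ m.
Transfer ellipse a_t = (r₁ + r₂)/2 = 1.155×10⁷ m.
At r₁: circular v_c1 = √(μ/r₁) = 7584 m/s; transfer-perigee v_p = √[μ(2/r₁ − 1/a_t)] = 8972 m/s.
Δv₁ = v_p − v_c1 = 1388 m/s.
At r₂: circular v_c2 = √(μ/r₂) = 4966 m/s; transfer-apogee v_a = √[μ(2/r₂ − 1/a_t)] = 3848 m/s.
Δv₂ = v_c2 − v_a = 1118 m/s.
Total Δv = Δv₁ + Δv₂ = 2507 m/s.

Δv_total ≈ 2510 m/s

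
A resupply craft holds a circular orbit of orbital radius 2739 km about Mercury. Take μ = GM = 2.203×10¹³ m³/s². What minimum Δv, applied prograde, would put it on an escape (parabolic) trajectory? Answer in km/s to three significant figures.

Δv ≈ 1.17 km/s

r = 2739 km = 2.739×10⁶ m.
Circular speed v_c = √(μ/r) = 2836 m/s.
Escape speed v_esc = √(2μ/r) = √2 × v_c = 4011 m/s.
Δv = v_esc − v_c = 1175 m/s = 1.175 km/s.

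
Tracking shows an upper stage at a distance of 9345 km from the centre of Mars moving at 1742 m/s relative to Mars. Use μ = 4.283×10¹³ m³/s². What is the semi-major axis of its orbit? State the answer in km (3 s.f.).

r = 9.345×10⁶ m.
Vis-viva rearranged: 1/a = 2/r − v²/μ = 2.140×10⁻⁷ − 7.085×10⁻⁸ = 1.432×10⁻⁷ m⁻¹.
a = 6.985×10⁶ m = 6984.9 km.

a ≈ 6980 km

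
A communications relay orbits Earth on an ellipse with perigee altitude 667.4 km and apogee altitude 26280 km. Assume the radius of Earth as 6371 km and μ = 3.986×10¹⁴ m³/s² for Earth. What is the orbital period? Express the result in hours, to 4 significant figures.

r_p = 6371 + 667.4 = 7038.4 km = 7.0384×10⁶ m.
r_a = 6371 + 26280 = 32651 km = 3.2651×10⁷ m.
Semi-major axis a = (r_p + r_a)/2 = (7038.4 + 32651)/2 = 19845 km = 1.984×10⁷ m.
By Kepler's third law T = 2π√(a³/μ) = 2π × 4.428×10³ = 2.782×10⁴ s.
= 7.728 hours.

T ≈ 7.728 hours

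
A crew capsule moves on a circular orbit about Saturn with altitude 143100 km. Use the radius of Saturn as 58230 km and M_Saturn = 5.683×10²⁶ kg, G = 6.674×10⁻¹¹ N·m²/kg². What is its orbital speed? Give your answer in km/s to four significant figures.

v ≈ 13.73 km/s

μ = GM = 6.674×10⁻¹¹ × 5.683×10²⁶ = 3.793×10¹⁶ m³/s².
r = 58230 + 143100 = 201330 km = 2.0133×10⁸ m.
For a circular orbit v = √(μ/r) = √(3.793×10¹⁶ / 2.013×10⁸) = √(1.884×10⁸) = 13730 m/s.
That is 13.73 km/s.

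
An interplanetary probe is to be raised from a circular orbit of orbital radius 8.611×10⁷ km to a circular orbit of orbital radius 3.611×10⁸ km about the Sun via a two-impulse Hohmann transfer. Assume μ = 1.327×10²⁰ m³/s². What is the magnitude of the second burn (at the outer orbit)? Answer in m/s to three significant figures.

Δv ≈ 7270 m/s

r₁ = 8.611×10⁷ km = 8.611×10¹⁰ m.
r₂ = 3.611×10⁸ km = 3.611×10¹¹ m.
Transfer ellipse a_t = (r₁ + r₂)/2 = 2.236×10¹¹ m.
At r₁: circular v_c1 = √(μ/r₁) = 39260 m/s; transfer-perihelion v_p = √[μ(2/r₁ − 1/a_t)] = 49890 m/s.
At r₂: circular v_c2 = √(μ/r₂) = 19170 m/s; transfer-aphelion v_a = √[μ(2/r₂ − 1/a_t)] = 11900 m/s.
Δv₂ = v_c2 − v_a = 7274 m/s.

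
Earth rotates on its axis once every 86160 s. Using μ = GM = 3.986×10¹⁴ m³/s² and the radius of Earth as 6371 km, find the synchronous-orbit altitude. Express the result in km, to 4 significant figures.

h_sync ≈ 35790 km

A synchronous orbit has period T, so by Kepler's third law a = (μT²/4π²)^(1/3).
μT²/4π² = 3.986×10¹⁴ × (8.616×10⁴)² / 39.48 = 7.495×10²² m³.
a = 4.216×10⁷ m = 42163 km.
Altitude h = a − R = 42163 − 6371 = 35792 km.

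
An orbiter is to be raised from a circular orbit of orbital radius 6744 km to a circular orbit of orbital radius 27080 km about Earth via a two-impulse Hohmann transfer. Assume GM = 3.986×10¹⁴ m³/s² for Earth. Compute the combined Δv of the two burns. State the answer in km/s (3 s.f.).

r₁ = 6744 km = 6.744×10⁶ m.
r₂ = 27080 km = 2.708×10⁷ m.
Transfer ellipse a_t = (r₁ + r₂)/2 = 1.691×10⁷ m.
At r₁: circular v_c1 = √(μ/r₁) = 7688 m/s; transfer-perigee v_p = √[μ(2/r₁ − 1/a_t)] = 9728 m/s.
Δv₁ = v_p − v_c1 = 2040 m/s.
At r₂: circular v_c2 = √(μ/r₂) = 3837 m/s; transfer-apogee v_a = √[μ(2/r₂ − 1/a_t)] = 2423 m/s.
Δv₂ = v_c2 − v_a = 1414 m/s.
Total Δv = Δv₁ + Δv₂ = 3454 m/s = 3.454 km/s.

Δv_total ≈ 3.45 km/s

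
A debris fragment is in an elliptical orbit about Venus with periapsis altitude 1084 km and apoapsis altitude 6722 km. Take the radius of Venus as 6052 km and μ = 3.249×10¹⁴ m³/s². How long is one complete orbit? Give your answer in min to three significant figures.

T ≈ 182 min

r_p = 6052 + 1084 = 7136.0 km = 7.1360×10⁶ m.
r_a = 6052 + 6722 = 12774 km = 1.2774×10⁷ m.
Semi-major axis a = (r_p + r_a)/2 = (7136.0 + 12774)/2 = 9955.0 km = 9.955×10⁶ m.
By Kepler's third law T = 2π√(a³/μ) = 2π × 1.743×10³ = 1.095×10⁴ s.
= 182.5 min.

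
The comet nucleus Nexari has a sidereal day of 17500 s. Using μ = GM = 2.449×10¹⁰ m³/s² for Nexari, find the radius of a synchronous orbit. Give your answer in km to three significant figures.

A synchronous orbit has period T, so by Kepler's third law a = (μT²/4π²)^(1/3).
μT²/4π² = 2.449×10¹⁰ × (1.750×10⁴)² / 39.48 = 1.900×10¹⁷ m³.
a = 5.749×10⁵ m = 574.87 km.

r_sync ≈ 575 km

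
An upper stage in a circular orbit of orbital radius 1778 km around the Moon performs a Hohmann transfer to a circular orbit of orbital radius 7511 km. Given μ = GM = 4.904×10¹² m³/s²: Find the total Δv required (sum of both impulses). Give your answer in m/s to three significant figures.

Δv_total ≈ 759 m/s

r₁ = 1778 km = 1.778×10⁶ m.
r₂ = 7511 km = 7.511×10⁶ m.
Transfer ellipse a_t = (r₁ + r₂)/2 = 4.644×10⁶ m.
At r₁: circular v_c1 = √(μ/r₁) = 1661 m/s; transfer-perilune v_p = √[μ(2/r₁ − 1/a_t)] = 2112 m/s.
Δv₁ = v_p − v_c1 = 451.2 m/s.
At r₂: circular v_c2 = √(μ/r₂) = 808.0 m/s; transfer-apolune v_a = √[μ(2/r₂ − 1/a_t)] = 499.9 m/s.
Δv₂ = v_c2 − v_a = 308.1 m/s.
Total Δv = Δv₁ + Δv₂ = 759.3 m/s.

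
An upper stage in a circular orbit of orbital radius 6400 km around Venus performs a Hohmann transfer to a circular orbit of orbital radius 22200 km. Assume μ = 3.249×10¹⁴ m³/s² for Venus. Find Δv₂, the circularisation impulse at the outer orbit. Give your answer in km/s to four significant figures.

r₁ = 6400 km = 6.400×10⁶ m.
r₂ = 22200 km = 2.220×10⁷ m.
Transfer ellipse a_t = (r₁ + r₂)/2 = 1.430×10⁷ m.
At r₁: circular v_c1 = √(μ/r₁) = 7125 m/s; transfer-periapsis v_p = √[μ(2/r₁ − 1/a_t)] = 8878 m/s.
At r₂: circular v_c2 = √(μ/r₂) = 3826 m/s; transfer-apoapsis v_a = √[μ(2/r₂ − 1/a_t)] = 2559 m/s.
Δv₂ = v_c2 − v_a = 1266 m/s.
= 1.266 km/s.

Δv ≈ 1.266 km/s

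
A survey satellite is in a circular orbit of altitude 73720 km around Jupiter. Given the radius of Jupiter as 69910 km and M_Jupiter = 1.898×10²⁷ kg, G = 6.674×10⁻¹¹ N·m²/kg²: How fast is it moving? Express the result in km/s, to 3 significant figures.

μ = GM = 6.674×10⁻¹¹ × 1.898×10²⁷ = 1.267×10¹⁷ m³/s².
r = 69910 + 73720 = 143630 km = 1.4363×10⁸ m.
For a circular orbit v = √(μ/r) = √(1.267×10¹⁷ / 1.436×10⁸) = √(8.819×10⁸) = 29700 m/s.
That is 29.70 km/s.

v ≈ 29.7 km/s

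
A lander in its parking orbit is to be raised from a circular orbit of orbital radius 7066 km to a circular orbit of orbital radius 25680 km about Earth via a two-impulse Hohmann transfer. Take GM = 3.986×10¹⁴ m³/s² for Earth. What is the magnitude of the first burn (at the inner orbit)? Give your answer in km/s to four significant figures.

r₁ = 7066 km = 7.066×10⁶ m.
r₂ = 25680 km = 2.568×10⁷ m.
Transfer ellipse a_t = (r₁ + r₂)/2 = 1.637×10⁷ m.
At r₁: circular v_c1 = √(μ/r₁) = 7511 m/s; transfer-perigee v_p = √[μ(2/r₁ − 1/a_t)] = 9406 m/s.
Δv₁ = v_p − v_c1 = 1895 m/s.
= 1.895 km/s.

Δv ≈ 1.895 km/s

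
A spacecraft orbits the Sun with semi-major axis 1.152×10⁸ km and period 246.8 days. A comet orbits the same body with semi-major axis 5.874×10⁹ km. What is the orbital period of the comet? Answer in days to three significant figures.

T₂ ≈ 89900 days

Kepler's third law: T² ∝ a³, so T₂ = T₁ (a₂/a₁)^(3/2).
a₂/a₁ = 50.99, (a₂/a₁)^(3/2) = 364.1.
T₂ = 246.8 × 364.1 = 89860 days.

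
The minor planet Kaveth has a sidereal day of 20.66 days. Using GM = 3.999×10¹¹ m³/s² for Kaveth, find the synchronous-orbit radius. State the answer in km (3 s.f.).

r_sync ≈ 31800 km

T = 20.66 days = 1.785×10⁶ s.
A synchronous orbit has period T, so by Kepler's third law a = (μT²/4π²)^(1/3).
μT²/4π² = 3.999×10¹¹ × (1.785×10⁶)² / 39.48 = 3.228×10²² m³.
a = 3.184×10⁷ m = 31839 km.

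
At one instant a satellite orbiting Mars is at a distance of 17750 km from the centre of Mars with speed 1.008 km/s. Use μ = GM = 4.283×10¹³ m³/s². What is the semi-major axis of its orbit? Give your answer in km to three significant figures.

a ≈ 11200 km

r = 1.775×10⁷ m.
Vis-viva rearranged: 1/a = 2/r − v²/μ = 1.127×10⁻⁷ − 2.372×10⁻⁸ = 8.895×10⁻⁸ m⁻¹.
a = 1.124×10⁷ m = 11242 km.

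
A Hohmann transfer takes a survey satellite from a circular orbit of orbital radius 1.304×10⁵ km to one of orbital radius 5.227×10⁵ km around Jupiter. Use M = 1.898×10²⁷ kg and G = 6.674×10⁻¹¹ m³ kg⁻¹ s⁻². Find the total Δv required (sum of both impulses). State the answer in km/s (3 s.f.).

Δv_total ≈ 14.0 km/s

μ = GM = 6.674×10⁻¹¹ × 1.898×10²⁷ = 1.267×10¹⁷ m³/s².
r₁ = 1.304×10⁵ km = 1.304×10⁸ m.
r₂ = 5.227×10⁵ km = 5.227×10⁸ m.
Transfer ellipse a_t = (r₁ + r₂)/2 = 3.266×10⁸ m.
At r₁: circular v_c1 = √(μ/r₁) = 31170 m/s; transfer-perijove v_p = √[μ(2/r₁ − 1/a_t)] = 39430 m/s.
Δv₁ = v_p − v_c1 = 8265 m/s.
At r₂: circular v_c2 = √(μ/r₂) = 15570 m/s; transfer-apojove v_a = √[μ(2/r₂ − 1/a_t)] = 9837 m/s.
Δv₂ = v_c2 − v_a = 5730 m/s.
Total Δv = Δv₁ + Δv₂ = 13990 m/s = 13.99 km/s.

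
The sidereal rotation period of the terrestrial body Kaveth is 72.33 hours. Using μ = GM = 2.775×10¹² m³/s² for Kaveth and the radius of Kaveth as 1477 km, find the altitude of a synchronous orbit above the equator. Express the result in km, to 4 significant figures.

T = 72.33 hours = 2.604×10⁵ s.
A synchronous orbit has period T, so by Kepler's third law a = (μT²/4π²)^(1/3).
μT²/4π² = 2.775×10¹² × (2.604×10⁵)² / 39.48 = 4.766×10²¹ m³.
a = 1.683×10⁷ m = 16829 km.
Altitude h = a − R = 16829 − 1477 = 15352 km.

h_sync ≈ 15350 km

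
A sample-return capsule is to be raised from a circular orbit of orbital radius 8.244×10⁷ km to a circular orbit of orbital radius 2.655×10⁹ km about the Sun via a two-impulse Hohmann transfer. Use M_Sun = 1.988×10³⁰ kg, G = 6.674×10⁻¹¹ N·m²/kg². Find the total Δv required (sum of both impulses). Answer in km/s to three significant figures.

μ = GM = 6.674×10⁻¹¹ × 1.988×10³⁰ = 1.327×10²⁰ m³/s².
r₁ = 8.244×10⁷ km = 8.244×10¹⁰ m.
r₂ = 2.655×10⁹ km = 2.655×10¹² m.
Transfer ellipse a_t = (r₁ + r₂)/2 = 1.369×10¹² m.
At r₁: circular v_c1 = √(μ/r₁) = 40120 m/s; transfer-perihelion v_p = √[μ(2/r₁ − 1/a_t)] = 55870 m/s.
Δv₁ = v_p − v_c1 = 15760 m/s.
At r₂: circular v_c2 = √(μ/r₂) = 7069 m/s; transfer-aphelion v_a = √[μ(2/r₂ − 1/a_t)] = 1735 m/s.
Δv₂ = v_c2 − v_a = 5334 m/s.
Total Δv = Δv₁ + Δv₂ = 21090 m/s = 21.09 km/s.

Δv_total ≈ 21.1 km/s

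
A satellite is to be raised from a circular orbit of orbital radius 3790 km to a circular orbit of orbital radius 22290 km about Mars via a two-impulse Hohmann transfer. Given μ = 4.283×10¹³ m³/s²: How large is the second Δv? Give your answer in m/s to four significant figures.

Δv ≈ 638.9 m/s

r₁ = 3790 km = 3.790×10⁶ m.
r₂ = 22290 km = 2.229×10⁷ m.
Transfer ellipse a_t = (r₁ + r₂)/2 = 1.304×10⁷ m.
At r₁: circular v_c1 = √(μ/r₁) = 3362 m/s; transfer-periapsis v_p = √[μ(2/r₁ − 1/a_t)] = 4395 m/s.
At r₂: circular v_c2 = √(μ/r₂) = 1386 m/s; transfer-apoapsis v_a = √[μ(2/r₂ − 1/a_t)] = 747.3 m/s.
Δv₂ = v_c2 − v_a = 638.9 m/s.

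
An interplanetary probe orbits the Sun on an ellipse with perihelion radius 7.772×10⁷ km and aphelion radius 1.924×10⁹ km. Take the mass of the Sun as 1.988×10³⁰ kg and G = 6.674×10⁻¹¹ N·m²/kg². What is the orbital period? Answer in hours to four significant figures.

T ≈ 151700 hours

μ = GM = 6.674×10⁻¹¹ × 1.988×10³⁰ = 1.327×10²⁰ m³/s².
Semi-major axis a = (r_p + r_a)/2 = (7.7720×10⁷ + 1.9240×10⁹)/2 = 1.0009×10⁹ km = 1.001×10¹² m.
By Kepler's third law T = 2π√(a³/μ) = 2π × 8.693×10⁷ = 5.462×10⁸ s.
= 1.517×10⁵ hours.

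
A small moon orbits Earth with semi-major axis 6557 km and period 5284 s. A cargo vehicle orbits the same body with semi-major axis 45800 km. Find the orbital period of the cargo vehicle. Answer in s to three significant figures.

T₂ ≈ 97500 s

Kepler's third law: T² ∝ a³, so T₂ = T₁ (a₂/a₁)^(3/2).
a₂/a₁ = 6.985, (a₂/a₁)^(3/2) = 18.46.
T₂ = 5284 × 18.46 = 97540 s.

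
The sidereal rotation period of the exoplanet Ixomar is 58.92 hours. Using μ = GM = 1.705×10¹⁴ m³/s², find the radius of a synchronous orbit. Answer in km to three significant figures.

r_sync ≈ 57900 km

T = 58.92 hours = 2.121×10⁵ s.
A synchronous orbit has period T, so by Kepler's third law a = (μT²/4π²)^(1/3).
μT²/4π² = 1.705×10¹⁴ × (2.121×10⁵)² / 39.48 = 1.943×10²³ m³.
a = 5.792×10⁷ m = 57920 km.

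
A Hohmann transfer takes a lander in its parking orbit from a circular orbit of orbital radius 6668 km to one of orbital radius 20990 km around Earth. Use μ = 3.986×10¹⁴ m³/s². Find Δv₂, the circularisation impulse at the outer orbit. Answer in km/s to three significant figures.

Δv ≈ 1.33 km/s

r₁ = 6668 km = 6.668×10⁶ m.
r₂ = 20990 km = 2.099×10⁷ m.
Transfer ellipse a_t = (r₁ + r₂)/2 = 1.383×10⁷ m.
At r₁: circular v_c1 = √(μ/r₁) = 7732 m/s; transfer-perigee v_p = √[μ(2/r₁ − 1/a_t)] = 9525 m/s.
At r₂: circular v_c2 = √(μ/r₂) = 4358 m/s; transfer-apogee v_a = √[μ(2/r₂ − 1/a_t)] = 3026 m/s.
Δv₂ = v_c2 − v_a = 1332 m/s.
= 1.332 km/s.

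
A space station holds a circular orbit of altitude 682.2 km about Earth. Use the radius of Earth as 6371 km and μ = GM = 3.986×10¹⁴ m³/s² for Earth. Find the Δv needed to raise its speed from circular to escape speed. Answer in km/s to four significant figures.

r = 6371 + 682.2 = 7053.2 km = 7.0532×10⁶ m.
Circular speed v_c = √(μ/r) = 7518 m/s.
Escape speed v_esc = √(2μ/r) = √2 × v_c = 10630 m/s.
Δv = v_esc − v_c = 3114 m/s = 3.114 km/s.

Δv ≈ 3.114 km/s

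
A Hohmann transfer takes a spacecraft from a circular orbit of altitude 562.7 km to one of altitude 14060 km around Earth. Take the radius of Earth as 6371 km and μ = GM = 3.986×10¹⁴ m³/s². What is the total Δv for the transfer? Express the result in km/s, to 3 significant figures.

Δv_total ≈ 2.96 km/s

r₁ = 6371 + 562.7 = 6933.7 km = 6.9337×10⁶ m.
r₂ = 6371 + 14060 = 20431 km = 2.0431×10⁷ m.
Transfer ellipse a_t = (r₁ + r₂)/2 = 1.368×10⁷ m.
At r₁: circular v_c1 = √(μ/r₁) = 7582 m/s; transfer-perigee v_p = √[μ(2/r₁ − 1/a_t)] = 9265 m/s.
Δv₁ = v_p − v_c1 = 1683 m/s.
At r₂: circular v_c2 = √(μ/r₂) = 4417 m/s; transfer-apogee v_a = √[μ(2/r₂ − 1/a_t)] = 3144 m/s.
Δv₂ = v_c2 − v_a = 1273 m/s.
Total Δv = Δv₁ + Δv₂ = 2956 m/s = 2.956 km/s.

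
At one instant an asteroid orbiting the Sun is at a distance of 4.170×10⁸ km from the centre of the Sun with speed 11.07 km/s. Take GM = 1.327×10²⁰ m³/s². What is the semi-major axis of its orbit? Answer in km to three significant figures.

a ≈ 2.58×10⁸ km

r = 4.170×10¹¹ m.
Specific orbital energy ε = v²/2 − μ/r = (11070)²/2 − 1.327×10²⁰/4.170×10¹¹ = -2.570×10⁸ J/kg.
Since ε = −μ/(2a), a = −μ/(2ε) = 2.582×10¹¹ m = 2.5822×10⁸ km.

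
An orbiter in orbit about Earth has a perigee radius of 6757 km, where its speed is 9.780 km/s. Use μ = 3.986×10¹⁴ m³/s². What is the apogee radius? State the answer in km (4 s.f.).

r_p = 6.757×10⁶ m.
Specific energy ε = v²/2 − μ/r = -1.117×10⁷ J/kg, so a = −μ/(2ε) = 1.785×10⁷ m.
The apsides satisfy r_p + r_a = 2a, so the apogee radius is 2a − r_p = 2.894×10⁷ m = 28939 km.

apogee radius ≈ 28940 km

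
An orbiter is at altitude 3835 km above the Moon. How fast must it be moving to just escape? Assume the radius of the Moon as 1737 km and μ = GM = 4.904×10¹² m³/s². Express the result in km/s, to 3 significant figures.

r = 1737 + 3835 = 5572.0 km = 5.5720×10⁶ m.
Escape speed v_esc = √(2μ/r) = √(2 × 4.904×10¹² / 5.572×10⁶) = √(1.760×10⁶) = 1327 m/s.
= 1.327 km/s.

v_esc ≈ 1.33 km/s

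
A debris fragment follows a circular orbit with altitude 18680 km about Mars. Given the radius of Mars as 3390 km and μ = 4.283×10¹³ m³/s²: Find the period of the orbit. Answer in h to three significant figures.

r = 3390 + 18680 = 22070 km = 2.2070×10⁷ m.
Kepler's third law: T = 2π√(r³/μ) = 2π√((2.207×10⁷)³ / 4.283×10¹³).
r³/μ = 2.510×10⁸ s², so T = 2π × 1.584×10⁴ = 9.954×10⁴ s.
Converting: 9.954×10⁴ s ÷ 3600 = 27.65 h.

T ≈ 27.7 h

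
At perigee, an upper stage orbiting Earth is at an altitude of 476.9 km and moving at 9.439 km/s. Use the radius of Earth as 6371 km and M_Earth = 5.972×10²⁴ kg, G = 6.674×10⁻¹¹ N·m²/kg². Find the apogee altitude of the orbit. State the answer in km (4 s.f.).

μ = GM = 6.674×10⁻¹¹ × 5.972×10²⁴ = 3.986×10¹⁴ m³/s².
r_p = 6371 + 476.9 = 6847.9 km = 6.848×10⁶ m.
Specific energy ε = v²/2 − μ/r = -1.366×10⁷ J/kg, so a = −μ/(2ε) = 1.459×10⁷ m.
The apsides satisfy r_p + r_a = 2a, so the apogee radius is 2a − r_p = 2.234×10⁷ m = 22338 km.
Apogee altitude = 22338 − 6371 = 15967 km.

apogee altitude ≈ 15970 km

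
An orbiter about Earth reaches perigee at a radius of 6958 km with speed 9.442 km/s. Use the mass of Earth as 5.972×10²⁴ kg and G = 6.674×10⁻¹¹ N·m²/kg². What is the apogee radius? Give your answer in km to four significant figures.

μ = GM = 6.674×10⁻¹¹ × 5.972×10²⁴ = 3.986×10¹⁴ m³/s².
r_p = 6.958×10⁶ m.
Specific energy ε = v²/2 − μ/r = -1.271×10⁷ J/kg, so a = −μ/(2ε) = 1.568×10⁷ m.
The apsides satisfy r_p + r_a = 2a, so the apogee radius is 2a − r_p = 2.441×10⁷ m = 24409 km.

apogee radius ≈ 24410 km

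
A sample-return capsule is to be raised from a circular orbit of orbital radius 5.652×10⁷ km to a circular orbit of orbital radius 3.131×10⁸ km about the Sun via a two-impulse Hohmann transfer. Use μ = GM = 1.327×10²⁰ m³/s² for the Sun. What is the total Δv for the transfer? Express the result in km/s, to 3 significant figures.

Δv_total ≈ 23.8 km/s

r₁ = 5.652×10⁷ km = 5.652×10¹⁰ m.
r₂ = 3.131×10⁸ km = 3.131×10¹¹ m.
Transfer ellipse a_t = (r₁ + r₂)/2 = 1.848×10¹¹ m.
At r₁: circular v_c1 = √(μ/r₁) = 48450 m/s; transfer-perihelion v_p = √[μ(2/r₁ − 1/a_t)] = 63070 m/s.
Δv₁ = v_p − v_c1 = 14610 m/s.
At r₂: circular v_c2 = √(μ/r₂) = 20590 m/s; transfer-aphelion v_a = √[μ(2/r₂ − 1/a_t)] = 11380 m/s.
Δv₂ = v_c2 − v_a = 9202 m/s.
Total Δv = Δv₁ + Δv₂ = 23820 m/s = 23.82 km/s.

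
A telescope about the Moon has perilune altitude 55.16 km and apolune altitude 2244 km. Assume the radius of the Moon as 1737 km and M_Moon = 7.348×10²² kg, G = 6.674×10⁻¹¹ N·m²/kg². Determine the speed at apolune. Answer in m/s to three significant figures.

v ≈ 875 m/s

μ = GM = 6.674×10⁻¹¹ × 7.348×10²² = 4.904×10¹² m³/s².
r_p = 1737 + 55.16 = 1792.2 km = 1.7922×10⁶ m.
r_a = 1737 + 2244 = 3981.0 km = 3.9810×10⁶ m.
Semi-major axis a = (r_p + r_a)/2 = 2886.6 km = 2.887×10⁶ m.
Vis-viva: v² = μ(2/r − 1/a) = 4.904×10¹² × (5.024×10⁻⁷ − 3.464×10⁻⁷) = 7.648×10⁵ m²/s².
v = 874.5 m/s.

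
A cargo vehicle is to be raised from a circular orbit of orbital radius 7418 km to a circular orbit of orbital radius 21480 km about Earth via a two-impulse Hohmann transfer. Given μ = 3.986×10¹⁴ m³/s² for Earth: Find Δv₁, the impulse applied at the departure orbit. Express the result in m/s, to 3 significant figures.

Δv ≈ 1610 m/s

r₁ = 7418 km = 7.418×10⁶ m.
r₂ = 21480 km = 2.148×10⁷ m.
Transfer ellipse a_t = (r₁ + r₂)/2 = 1.445×10⁷ m.
At r₁: circular v_c1 = √(μ/r₁) = 7330 m/s; transfer-perigee v_p = √[μ(2/r₁ − 1/a_t)] = 8938 m/s.
Δv₁ = v_p − v_c1 = 1607 m/s.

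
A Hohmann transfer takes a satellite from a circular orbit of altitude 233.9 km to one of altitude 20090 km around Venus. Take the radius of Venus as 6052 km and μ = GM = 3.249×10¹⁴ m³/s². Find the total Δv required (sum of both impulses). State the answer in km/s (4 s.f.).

Δv_total ≈ 3.270 km/s

r₁ = 6052 + 233.9 = 6285.9 km = 6.2859×10⁶ m.
r₂ = 6052 + 20090 = 26142 km = 2.6142×10⁷ m.
Transfer ellipse a_t = (r₁ + r₂)/2 = 1.621×10⁷ m.
At r₁: circular v_c1 = √(μ/r₁) = 7189 m/s; transfer-periapsis v_p = √[μ(2/r₁ − 1/a_t)] = 9129 m/s.
Δv₁ = v_p − v_c1 = 1939 m/s.
At r₂: circular v_c2 = √(μ/r₂) = 3525 m/s; transfer-apoapsis v_a = √[μ(2/r₂ − 1/a_t)] = 2195 m/s.
Δv₂ = v_c2 − v_a = 1330 m/s.
Total Δv = Δv₁ + Δv₂ = 3270 m/s = 3.270 km/s.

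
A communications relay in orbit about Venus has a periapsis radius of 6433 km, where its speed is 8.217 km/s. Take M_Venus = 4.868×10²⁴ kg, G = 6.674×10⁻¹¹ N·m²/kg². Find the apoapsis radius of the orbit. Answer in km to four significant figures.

μ = GM = 6.674×10⁻¹¹ × 4.868×10²⁴ = 3.249×10¹⁴ m³/s².
r_p = 6.433×10⁶ m.
Specific energy ε = v²/2 − μ/r = -1.674×10⁷ J/kg, so a = −μ/(2ε) = 9.702×10⁶ m.
The apsides satisfy r_p + r_a = 2a, so the apoapsis radius is 2a − r_p = 1.297×10⁷ m = 12970 km.

apoapsis radius ≈ 12970 km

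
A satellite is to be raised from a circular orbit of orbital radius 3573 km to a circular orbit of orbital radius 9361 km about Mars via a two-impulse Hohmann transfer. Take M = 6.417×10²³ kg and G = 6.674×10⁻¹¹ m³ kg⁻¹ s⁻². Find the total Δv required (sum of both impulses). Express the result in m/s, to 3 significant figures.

Δv_total ≈ 1250 m/s

μ = GM = 6.674×10⁻¹¹ × 6.417×10²³ = 4.283×10¹³ m³/s².
r₁ = 3573 km = 3.573×10⁶ m.
r₂ = 9361 km = 9.361×10⁶ m.
Transfer ellipse a_t = (r₁ + r₂)/2 = 6.467×10⁶ m.
At r₁: circular v_c1 = √(μ/r₁) = 3462 m/s; transfer-periapsis v_p = √[μ(2/r₁ − 1/a_t)] = 4165 m/s.
Δv₁ = v_p − v_c1 = 703.2 m/s.
At r₂: circular v_c2 = √(μ/r₂) = 2139 m/s; transfer-apoapsis v_a = √[μ(2/r₂ − 1/a_t)] = 1590 m/s.
Δv₂ = v_c2 − v_a = 549.1 m/s.
Total Δv = Δv₁ + Δv₂ = 1252 m/s.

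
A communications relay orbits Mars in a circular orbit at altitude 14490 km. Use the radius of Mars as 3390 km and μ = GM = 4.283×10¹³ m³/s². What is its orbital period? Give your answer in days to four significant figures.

r = 3390 + 14490 = 17880 km = 1.7880×10⁷ m.
Kepler's third law: T = 2π√(r³/μ) = 2π√((1.788×10⁷)³ / 4.283×10¹³).
r³/μ = 1.335×10⁸ s², so T = 2π × 1.155×10⁴ = 7.259×10⁴ s.
Converting: 7.259×10⁴ s ÷ 86400 = 0.8401 days.

T ≈ 0.8401 days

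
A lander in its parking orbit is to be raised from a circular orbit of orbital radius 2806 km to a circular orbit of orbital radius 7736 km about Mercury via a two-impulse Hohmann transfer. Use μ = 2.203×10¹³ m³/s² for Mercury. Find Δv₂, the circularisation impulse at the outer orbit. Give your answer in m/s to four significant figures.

r₁ = 2806 km = 2.806×10⁶ m.
r₂ = 7736 km = 7.736×10⁶ m.
Transfer ellipse a_t = (r₁ + r₂)/2 = 5.271×10⁶ m.
At r₁: circular v_c1 = √(μ/r₁) = 2802 m/s; transfer-periherm v_p = √[μ(2/r₁ − 1/a_t)] = 3394 m/s.
At r₂: circular v_c2 = √(μ/r₂) = 1688 m/s; transfer-apoherm v_a = √[μ(2/r₂ − 1/a_t)] = 1231 m/s.
Δv₂ = v_c2 − v_a = 456.3 m/s.

Δv ≈ 456.3 m/s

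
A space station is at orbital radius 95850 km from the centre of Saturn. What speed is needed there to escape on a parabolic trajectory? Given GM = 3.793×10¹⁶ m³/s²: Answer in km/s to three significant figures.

v_esc ≈ 28.1 km/s

r = 95850 km = 9.585×10⁷ m.
Escape speed v_esc = √(2μ/r) = √(2 × 3.793×10¹⁶ / 9.585×10⁷) = √(7.914×10⁸) = 28130 m/s.
= 28.13 km/s.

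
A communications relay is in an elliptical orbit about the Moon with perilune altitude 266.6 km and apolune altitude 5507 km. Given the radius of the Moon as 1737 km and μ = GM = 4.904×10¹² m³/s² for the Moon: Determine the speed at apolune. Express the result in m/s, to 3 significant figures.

r_p = 1737 + 266.6 = 2003.6 km = 2.0036×10⁶ m.
r_a = 1737 + 5507 = 7244.0 km = 7.2440×10⁶ m.
Semi-major axis a = (r_p + r_a)/2 = 4623.8 km = 4.624×10⁶ m.
Vis-viva: v² = μ(2/r − 1/a) = 4.904×10¹² × (2.761×10⁻⁷ − 2.163×10⁻⁷) = 2.933×10⁵ m²/s².
v = 541.6 m/s.

v ≈ 542 m/s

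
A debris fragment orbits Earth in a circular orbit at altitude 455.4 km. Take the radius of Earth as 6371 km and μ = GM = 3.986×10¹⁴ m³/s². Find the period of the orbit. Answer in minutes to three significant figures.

T ≈ 93.6 minutes

r = 6371 + 455.4 = 6826.4 km = 6.8264×10⁶ m.
Kepler's third law: T = 2π√(r³/μ) = 2π√((6.826×10⁶)³ / 3.986×10¹⁴).
r³/μ = 7.981×10⁵ s², so T = 2π × 8.933×10² = 5.613×10³ s.
Converting: 5.613×10³ s ÷ 60.00 = 93.55 minutes.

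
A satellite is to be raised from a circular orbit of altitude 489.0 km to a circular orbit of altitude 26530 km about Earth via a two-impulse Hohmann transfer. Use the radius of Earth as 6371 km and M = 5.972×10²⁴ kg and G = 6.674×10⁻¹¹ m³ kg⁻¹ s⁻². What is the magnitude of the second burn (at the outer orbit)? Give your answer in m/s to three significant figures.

Δv ≈ 1440 m/s

μ = GM = 6.674×10⁻¹¹ × 5.972×10²⁴ = 3.986×10¹⁴ m³/s².
r₁ = 6371 + 489.0 = 6860.0 km = 6.8600×10⁶ m.
r₂ = 6371 + 26530 = 32901 km = 3.2901×10⁷ m.
Transfer ellipse a_t = (r₁ + r₂)/2 = 1.988×10⁷ m.
At r₁: circular v_c1 = √(μ/r₁) = 7622 m/s; transfer-perigee v_p = √[μ(2/r₁ − 1/a_t)] = 9806 m/s.
At r₂: circular v_c2 = √(μ/r₂) = 3481 m/s; transfer-apogee v_a = √[μ(2/r₂ − 1/a_t)] = 2045 m/s.
Δv₂ = v_c2 − v_a = 1436 m/s.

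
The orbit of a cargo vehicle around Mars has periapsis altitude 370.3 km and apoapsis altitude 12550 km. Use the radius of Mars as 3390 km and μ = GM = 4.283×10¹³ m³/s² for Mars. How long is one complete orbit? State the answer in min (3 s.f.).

T ≈ 495 min

r_p = 3390 + 370.3 = 3760.3 km = 3.7603×10⁶ m.
r_a = 3390 + 12550 = 15940 km = 1.5940×10⁷ m.
Semi-major axis a = (r_p + r_a)/2 = (3760.3 + 15940)/2 = 9850.1 km = 9.850×10⁶ m.
By Kepler's third law T = 2π√(a³/μ) = 2π × 4.724×10³ = 2.968×10⁴ s.
= 494.7 min.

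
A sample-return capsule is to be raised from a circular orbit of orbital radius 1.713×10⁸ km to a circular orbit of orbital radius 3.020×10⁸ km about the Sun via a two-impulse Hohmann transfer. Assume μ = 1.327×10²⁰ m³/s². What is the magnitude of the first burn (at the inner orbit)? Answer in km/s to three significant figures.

r₁ = 1.713×10⁸ km = 1.713×10¹¹ m.
r₂ = 3.020×10⁸ km = 3.020×10¹¹ m.
Transfer ellipse a_t = (r₁ + r₂)/2 = 2.366×10¹¹ m.
At r₁: circular v_c1 = √(μ/r₁) = 27830 m/s; transfer-perihelion v_p = √[μ(2/r₁ − 1/a_t)] = 31440 m/s.
Δv₁ = v_p − v_c1 = 3609 m/s.
= 3.609 km/s.

Δv ≈ 3.61 km/s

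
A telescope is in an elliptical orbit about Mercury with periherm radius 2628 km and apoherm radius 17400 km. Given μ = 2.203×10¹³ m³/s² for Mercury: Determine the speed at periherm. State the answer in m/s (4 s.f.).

Semi-major axis a = (r_p + r_a)/2 = 10014 km = 1.001×10⁷ m.
Vis-viva: v² = μ(2/r − 1/a) = 2.203×10¹³ × (7.610×10⁻⁷ − 9.986×10⁻⁸) = 1.457×10⁷ m²/s².
v = 3817 m/s.

v ≈ 3817 m/s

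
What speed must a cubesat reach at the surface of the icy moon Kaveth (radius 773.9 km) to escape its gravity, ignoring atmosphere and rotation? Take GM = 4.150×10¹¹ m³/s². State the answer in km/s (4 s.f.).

v_esc ≈ 1.036 km/s

r = R = 7.739×10⁵ m.
Escape speed v_esc = √(2μ/r) = √(2 × 4.150×10¹¹ / 7.739×10⁵) = √(1.072×10⁶) = 1036 m/s.
= 1.036 km/s.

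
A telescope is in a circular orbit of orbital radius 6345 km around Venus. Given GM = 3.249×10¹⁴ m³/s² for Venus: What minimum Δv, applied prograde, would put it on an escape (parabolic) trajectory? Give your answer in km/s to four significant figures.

Δv ≈ 2.964 km/s

r = 6345 km = 6.345×10⁶ m.
Circular speed v_c = √(μ/r) = 7156 m/s.
Escape speed v_esc = √(2μ/r) = √2 × v_c = 10120 m/s.
Δv = v_esc − v_c = 2964 m/s = 2.964 km/s.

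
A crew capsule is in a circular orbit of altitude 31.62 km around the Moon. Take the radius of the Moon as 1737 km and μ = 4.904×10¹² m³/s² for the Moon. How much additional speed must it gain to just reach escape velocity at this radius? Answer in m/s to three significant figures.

r = 1737 + 31.62 = 1768.6 km = 1.7686×10⁶ m.
Circular speed v_c = √(μ/r) = 1665 m/s.
Escape speed v_esc = √(2μ/r) = √2 × v_c = 2355 m/s.
Δv = v_esc − v_c = 689.7 m/s.

Δv ≈ 690 m/s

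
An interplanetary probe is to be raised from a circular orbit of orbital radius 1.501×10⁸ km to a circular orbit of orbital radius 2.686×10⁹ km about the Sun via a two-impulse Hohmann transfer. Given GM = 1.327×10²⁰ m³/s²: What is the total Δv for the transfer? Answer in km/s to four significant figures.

r₁ = 1.501×10⁸ km = 1.501×10¹¹ m.
r₂ = 2.686×10⁹ km = 2.686×10¹² m.
Transfer ellipse a_t = (r₁ + r₂)/2 = 1.418×10¹² m.
At r₁: circular v_c1 = √(μ/r₁) = 29730 m/s; transfer-perihelion v_p = √[μ(2/r₁ − 1/a_t)] = 40920 m/s.
Δv₁ = v_p − v_c1 = 11190 m/s.
At r₂: circular v_c2 = √(μ/r₂) = 7029 m/s; transfer-aphelion v_a = √[μ(2/r₂ − 1/a_t)] = 2287 m/s.
Δv₂ = v_c2 − v_a = 4742 m/s.
Total Δv = Δv₁ + Δv₂ = 15930 m/s = 15.93 km/s.

Δv_total ≈ 15.93 km/s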